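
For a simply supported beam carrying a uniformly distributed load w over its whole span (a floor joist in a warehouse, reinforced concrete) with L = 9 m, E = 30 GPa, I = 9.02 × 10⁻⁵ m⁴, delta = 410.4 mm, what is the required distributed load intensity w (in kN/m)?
Model: a simply supported beam carrying a uniformly distributed load w over its whole span, so delta = (5·w·L^4) / (384·E·I).
Solve for w: w = (384·delta·E·I) / (5·L^4).
Convert to SI units:
  E = 30 GPa = 3 × 10¹⁰ Pa
  delta = 410.4 mm = 0.4104 m
Substitute:
  w = (384 × 0.4104 × (3 × 10¹⁰) × (9.02 × 10⁻⁵)) / (5 × 9^4)
  w = 13000 N/m
Convert: w = 13000 N/m = 13 kN/m
Final answer: w = 13 kN/m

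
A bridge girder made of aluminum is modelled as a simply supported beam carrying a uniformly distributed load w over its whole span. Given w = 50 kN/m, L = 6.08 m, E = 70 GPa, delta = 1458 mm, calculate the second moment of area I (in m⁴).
Model: a simply supported beam carrying a uniformly distributed load w over its whole span, so delta = (5·w·L^4) / (384·E·I).
Solve for I: I = (5·w·L^4) / (384·delta·E).
Convert to SI units:
  w = 50 kN/m = 50000 N/m
  E = 70 GPa = 7 × 10¹⁰ Pa
  delta = 1458 mm = 1.458 m
Substitute:
  I = (5 × 50000 × 6.08^4) / (384 × 1.458 × (7 × 10¹⁰))
  I = 8.717 × 10⁻⁶ m⁴
Final answer: I = 8.717 × 10⁻⁶ m⁴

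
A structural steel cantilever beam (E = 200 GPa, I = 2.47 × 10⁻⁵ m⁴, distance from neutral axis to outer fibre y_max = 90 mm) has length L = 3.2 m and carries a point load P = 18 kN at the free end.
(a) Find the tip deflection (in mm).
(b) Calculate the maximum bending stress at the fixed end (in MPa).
(a) Tip deflection of a cantilever with an end point load: δ = P·L^3 / (3·E·I). Convert P = 18 kN = 18000 N, E = 200 GPa = 2 × 10¹¹ Pa.
  δ = (18000 × 3.2^3) / (3 × (2 × 10¹¹) × (2.47 × 10⁻⁵)) = 0.0398 m = 39.8 mm
(b) Maximum bending moment at the fixed end: M = P·L = 18000 × 3.2 = 57600 N·m. Convert y_max = 90 mm = 0.09 m.
  σ = M·y_max / I = (57600 × 0.09) / (2.47 × 10⁻⁵) = 2.099 × 10⁸ Pa = 209.9 MPa
Final answer: (a) δ = 39.8 mm, (b) σ = 209.9 MPa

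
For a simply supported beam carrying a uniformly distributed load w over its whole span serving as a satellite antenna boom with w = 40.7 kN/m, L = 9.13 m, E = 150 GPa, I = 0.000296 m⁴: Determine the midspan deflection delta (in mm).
Model: a simply supported beam carrying a uniformly distributed load w over its whole span, so delta = (5·w·L^4) / (384·E·I).
Convert to SI units:
  w = 40.7 kN/m = 40700 N/m
  E = 150 GPa = 1.5 × 10¹¹ Pa
Substitute:
  delta = (5 × 40700 × 9.13^4) / (384 × (1.5 × 10¹¹) × 0.000296)
  delta = 0.08293 m
Convert: delta = 0.08293 m = 82.93 mm
Final answer: delta = 82.93 mm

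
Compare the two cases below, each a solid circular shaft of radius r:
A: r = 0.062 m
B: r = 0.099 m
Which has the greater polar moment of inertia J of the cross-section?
Model: a solid circular shaft of radius r, so J = (π·r^4) / 2 (SI units).
  A: J = (π × 0.062^4) / 2 = 2.321 × 10⁻⁵ m⁴
  B: J = (π × 0.099^4) / 2 = 0.0001509 m⁴
0.0001509 m⁴ > 2.321 × 10⁻⁵ m⁴, so B is larger.
Final answer: B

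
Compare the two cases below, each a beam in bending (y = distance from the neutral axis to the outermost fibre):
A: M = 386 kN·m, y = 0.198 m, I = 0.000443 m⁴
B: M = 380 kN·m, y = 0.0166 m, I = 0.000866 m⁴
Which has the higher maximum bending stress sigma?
Model: a beam in bending (y = distance from the neutral axis to the outermost fibre), so sigma = (M·y) / I (SI units).
  A: sigma = (386000 × 0.198) / 0.000443 = 1.725 × 10⁸ Pa = 172.5 MPa
  B: sigma = (380000 × 0.0166) / 0.000866 = 7.284 × 10⁶ Pa = 7.284 MPa
172.5 MPa > 7.284 MPa, so A is larger.
Final answer: A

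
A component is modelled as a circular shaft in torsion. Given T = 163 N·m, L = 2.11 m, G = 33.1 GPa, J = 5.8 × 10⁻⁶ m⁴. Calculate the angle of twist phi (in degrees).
Model: a circular shaft in torsion, so phi = (T·L) / (G·J).
Convert to SI units:
  G = 33.1 GPa = 3.31 × 10¹⁰ Pa
Substitute:
  phi = (163 × 2.11) / ((3.31 × 10¹⁰) × (5.8 × 10⁻⁶))
  phi = 0.001791 rad
Convert to degrees: phi = 0.001791 × 180/π = 0.1026°
Final answer: phi = 0.1026°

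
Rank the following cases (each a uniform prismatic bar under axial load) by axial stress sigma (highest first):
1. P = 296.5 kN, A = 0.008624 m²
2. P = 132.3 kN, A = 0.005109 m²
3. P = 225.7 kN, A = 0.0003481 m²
Model: a uniform prismatic bar under axial load, so sigma = P / A (SI units).
  Case 1: sigma = 296500 / 0.008624 = 3.438 × 10⁷ Pa = 34.38 MPa
  Case 2: sigma = 132300 / 0.005109 = 2.59 × 10⁷ Pa = 25.9 MPa
  Case 3: sigma = 225700 / 0.0003481 = 6.484 × 10⁸ Pa = 648.4 MPa
Ordering: 648.4 MPa (case 3) > 34.38 MPa (case 1) > 25.9 MPa (case 2)
Final answer: 3, 1, 2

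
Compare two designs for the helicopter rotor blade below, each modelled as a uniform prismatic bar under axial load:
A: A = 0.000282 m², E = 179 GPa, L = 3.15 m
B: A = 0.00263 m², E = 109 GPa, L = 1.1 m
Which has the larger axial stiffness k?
Model: a uniform prismatic bar under axial load, so k = (A·E) / L (SI units).
  A: k = (0.000282 × (1.79 × 10¹¹)) / 3.15 = 1.602 × 10⁷ N/m = 16.02 MN/m
  B: k = (0.00263 × (1.09 × 10¹¹)) / 1.1 = 2.606 × 10⁸ N/m = 260.6 MN/m
260.6 MN/m > 16.02 MN/m, so B is larger.
Final answer: B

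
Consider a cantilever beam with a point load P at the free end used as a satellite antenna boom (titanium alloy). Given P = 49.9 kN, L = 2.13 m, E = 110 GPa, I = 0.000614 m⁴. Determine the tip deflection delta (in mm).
Model: a cantilever beam with a point load P at the free end, so delta = (P·L^3) / (3·E·I).
Convert to SI units:
  P = 49.9 kN = 49900 N
  E = 110 GPa = 1.1 × 10¹¹ Pa
Substitute:
  delta = (49900 × 2.13^3) / (3 × (1.1 × 10¹¹) × 0.000614)
  delta = 0.00238 m
Convert: delta = 0.00238 m = 2.38 mm
Final answer: delta = 2.38 mm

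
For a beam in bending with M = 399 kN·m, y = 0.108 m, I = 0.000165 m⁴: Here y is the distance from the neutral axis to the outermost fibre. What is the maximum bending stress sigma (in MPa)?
Model: a beam in bending, so sigma = (M·y) / I.
Convert to SI units:
  M = 399 kN·m = 399000 N·m
Substitute:
  sigma = (399000 × 0.108) / 0.000165
  sigma = 2.612 × 10⁸ Pa
Convert: sigma = 2.612 × 10⁸ Pa = 261.2 MPa
Final answer: sigma = 261.2 MPa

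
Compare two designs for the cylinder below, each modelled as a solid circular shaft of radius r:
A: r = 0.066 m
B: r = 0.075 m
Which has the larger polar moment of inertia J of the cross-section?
Model: a solid circular shaft of radius r, so J = (π·r^4) / 2 (SI units).
  A: J = (π × 0.066^4) / 2 = 2.981 × 10⁻⁵ m⁴
  B: J = (π × 0.075^4) / 2 = 4.97 × 10⁻⁵ m⁴
4.97 × 10⁻⁵ m⁴ > 2.981 × 10⁻⁵ m⁴, so B is larger.
Final answer: B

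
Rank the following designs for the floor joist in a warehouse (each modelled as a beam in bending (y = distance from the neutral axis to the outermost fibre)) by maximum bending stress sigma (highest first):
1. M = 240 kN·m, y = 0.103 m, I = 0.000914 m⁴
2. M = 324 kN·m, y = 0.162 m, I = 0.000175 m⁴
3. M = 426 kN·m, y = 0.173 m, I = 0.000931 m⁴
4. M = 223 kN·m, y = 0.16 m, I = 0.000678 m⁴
Model: a beam in bending (y = distance from the neutral axis to the outermost fibre), so sigma = (M·y) / I (SI units).
  Case 1: sigma = (240000 × 0.103) / 0.000914 = 2.705 × 10⁷ Pa = 27.05 MPa
  Case 2: sigma = (324000 × 0.162) / 0.000175 = 2.999 × 10⁸ Pa = 299.9 MPa
  Case 3: sigma = (426000 × 0.173) / 0.000931 = 7.916 × 10⁷ Pa = 79.16 MPa
  Case 4: sigma = (223000 × 0.16) / 0.000678 = 5.263 × 10⁷ Pa = 52.63 MPa
Ordering: 299.9 MPa (case 2) > 79.16 MPa (case 3) > 52.63 MPa (case 4) > 27.05 MPa (case 1)
Final answer: 2, 3, 4, 1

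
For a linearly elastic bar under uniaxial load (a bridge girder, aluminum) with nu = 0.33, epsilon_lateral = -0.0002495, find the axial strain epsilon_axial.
Model: a linearly elastic bar under uniaxial load, so epsilon_lateral = -nu·epsilon_axial.
Solve for epsilon_axial: epsilon_axial = -epsilon_lateral / nu.
Substitute:
  epsilon_axial = -(-0.0002495) / 0.33
  epsilon_axial = 0.0007561
Final answer: epsilon_axial = 0.0007561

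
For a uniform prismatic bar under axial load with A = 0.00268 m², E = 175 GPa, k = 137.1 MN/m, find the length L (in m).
Model: a uniform prismatic bar under axial load, so k = (A·E) / L.
Solve for L: L = (A·E) / k.
Convert to SI units:
  E = 175 GPa = 1.75 × 10¹¹ Pa
  k = 137.1 MN/m = 1.371 × 10⁸ N/m
Substitute:
  L = (0.00268 × (1.75 × 10¹¹)) / (1.371 × 10⁸)
  L = 3.421 m
Final answer: L = 3.421 m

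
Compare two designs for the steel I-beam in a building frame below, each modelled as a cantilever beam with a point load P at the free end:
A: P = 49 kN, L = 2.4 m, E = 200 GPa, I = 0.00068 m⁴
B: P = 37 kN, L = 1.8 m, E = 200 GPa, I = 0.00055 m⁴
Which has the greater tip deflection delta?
Model: a cantilever beam with a point load P at the free end, so delta = (P·L^3) / (3·E·I) (SI units).
  A: delta = (49000 × 2.4^3) / (3 × (2 × 10¹¹) × 0.00068) = 0.00166 m = 1.66 mm
  B: delta = (37000 × 1.8^3) / (3 × (2 × 10¹¹) × 0.00055) = 0.0006539 m = 0.6539 mm
1.66 mm > 0.6539 mm, so A is larger.
Final answer: A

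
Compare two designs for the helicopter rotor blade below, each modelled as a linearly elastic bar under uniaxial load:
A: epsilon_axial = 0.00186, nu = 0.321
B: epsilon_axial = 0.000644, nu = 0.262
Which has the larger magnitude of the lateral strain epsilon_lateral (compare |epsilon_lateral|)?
Model: a linearly elastic bar under uniaxial load, so epsilon_lateral = -nu·epsilon_axial (SI units).
  A: epsilon_lateral = -(0.321 × 0.00186) = -0.0005971
  B: epsilon_lateral = -(0.262 × 0.000644) = -0.0001687
|epsilon_lateral|: A = 0.0005971, B = 0.0001687, so A is larger in magnitude.
Final answer: A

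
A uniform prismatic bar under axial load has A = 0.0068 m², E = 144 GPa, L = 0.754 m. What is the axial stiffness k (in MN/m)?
Model: a uniform prismatic bar under axial load, so k = (A·E) / L.
Convert to SI units:
  E = 144 GPa = 1.44 × 10¹¹ Pa
Substitute:
  k = (0.0068 × (1.44 × 10¹¹)) / 0.754
  k = 1.299 × 10⁹ N/m
Convert: k = 1.299 × 10⁹ N/m = 1299 MN/m
Final answer: k = 1299 MN/m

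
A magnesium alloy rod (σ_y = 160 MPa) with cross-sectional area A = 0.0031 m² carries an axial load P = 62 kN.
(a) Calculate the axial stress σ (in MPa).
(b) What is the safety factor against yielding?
(a) Axial stress σ = P/A. Convert P = 62 kN = 62000 N.
  σ = 62000 / 0.0031 = 2 × 10⁷ Pa = 20 MPa
(b) Safety factor SF = σ_y/σ = 160 / 20 = 8
Final answer: (a) σ = 20 MPa, (b) SF = 8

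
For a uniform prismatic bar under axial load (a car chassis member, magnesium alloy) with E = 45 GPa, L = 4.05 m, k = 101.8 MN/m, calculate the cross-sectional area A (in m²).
Model: a uniform prismatic bar under axial load, so k = (A·E) / L.
Solve for A: A = (k·L) / E.
Convert to SI units:
  E = 45 GPa = 4.5 × 10¹⁰ Pa
  k = 101.8 MN/m = 1.018 × 10⁸ N/m
Substitute:
  A = ((1.018 × 10⁸) × 4.05) / (4.5 × 10¹⁰)
  A = 0.009162 m²
Final answer: A = 0.009162 m²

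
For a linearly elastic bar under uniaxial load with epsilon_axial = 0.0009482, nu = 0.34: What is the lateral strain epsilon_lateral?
Model: a linearly elastic bar under uniaxial load, so epsilon_lateral = -nu·epsilon_axial.
Substitute:
  epsilon_lateral = -(0.34 × 0.0009482)
  epsilon_lateral = -0.0003224
Final answer: epsilon_lateral = -0.0003224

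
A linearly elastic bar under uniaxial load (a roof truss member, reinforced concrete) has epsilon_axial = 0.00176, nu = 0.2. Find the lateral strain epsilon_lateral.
Model: a linearly elastic bar under uniaxial load, so epsilon_lateral = -nu·epsilon_axial.
Substitute:
  epsilon_lateral = -(0.2 × 0.00176)
  epsilon_lateral = -0.000352
Final answer: epsilon_lateral = -0.000352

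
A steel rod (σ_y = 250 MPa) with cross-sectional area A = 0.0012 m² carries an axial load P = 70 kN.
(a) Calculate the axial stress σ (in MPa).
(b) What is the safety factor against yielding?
(a) Axial stress σ = P/A. Convert P = 70 kN = 70000 N.
  σ = 70000 / 0.0012 = 5.833 × 10⁷ Pa = 58.33 MPa
(b) Safety factor SF = σ_y/σ = 250 / 58.33 = 4.286
Final answer: (a) σ = 58.33 MPa, (b) SF = 4.286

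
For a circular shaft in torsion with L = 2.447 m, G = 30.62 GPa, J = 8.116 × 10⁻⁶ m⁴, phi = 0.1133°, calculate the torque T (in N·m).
Model: a circular shaft in torsion, so phi = (T·L) / (G·J).
Solve for T: T = (phi·G·J) / L.
Convert to SI units:
  G = 30.62 GPa = 3.062 × 10¹⁰ Pa
  phi = 0.1133° = 0.001977 rad
Substitute:
  T = (0.001977 × (3.062 × 10¹⁰) × (8.116 × 10⁻⁶)) / 2.447
  T = 200.8 N·m
Final answer: T = 200.8 N·m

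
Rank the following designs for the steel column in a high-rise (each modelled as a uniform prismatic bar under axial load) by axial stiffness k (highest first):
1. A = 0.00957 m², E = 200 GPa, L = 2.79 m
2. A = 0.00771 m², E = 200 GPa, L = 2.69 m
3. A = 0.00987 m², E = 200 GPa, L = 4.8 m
Model: a uniform prismatic bar under axial load, so k = (A·E) / L (SI units).
  Case 1: k = (0.00957 × (2 × 10¹¹)) / 2.79 = 6.86 × 10⁸ N/m = 686 MN/m
  Case 2: k = (0.00771 × (2 × 10¹¹)) / 2.69 = 5.732 × 10⁸ N/m = 573.2 MN/m
  Case 3: k = (0.00987 × (2 × 10¹¹)) / 4.8 = 4.112 × 10⁸ N/m = 411.2 MN/m
Ordering: 686 MN/m (case 1) > 573.2 MN/m (case 2) > 411.2 MN/m (case 3)
Final answer: 1, 2, 3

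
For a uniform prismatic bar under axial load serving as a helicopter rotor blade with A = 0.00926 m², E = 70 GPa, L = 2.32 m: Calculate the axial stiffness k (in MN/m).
Model: a uniform prismatic bar under axial load, so k = (A·E) / L.
Convert to SI units:
  E = 70 GPa = 7 × 10¹⁰ Pa
Substitute:
  k = (0.00926 × (7 × 10¹⁰)) / 2.32
  k = 2.794 × 10⁸ N/m
Convert: k = 2.794 × 10⁸ N/m = 279.4 MN/m
Final answer: k = 279.4 MN/m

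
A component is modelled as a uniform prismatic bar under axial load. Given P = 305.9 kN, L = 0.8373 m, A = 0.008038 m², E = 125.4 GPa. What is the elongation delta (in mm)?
Model: a uniform prismatic bar under axial load, so delta = (P·L) / (A·E).
Convert to SI units:
  P = 305.9 kN = 305900 N
  E = 125.4 GPa = 1.254 × 10¹¹ Pa
Substitute:
  delta = (305900 × 0.8373) / (0.008038 × (1.254 × 10¹¹))
  delta = 0.0002541 m
Convert: delta = 0.0002541 m = 0.2541 mm
Final answer: delta = 0.2541 mm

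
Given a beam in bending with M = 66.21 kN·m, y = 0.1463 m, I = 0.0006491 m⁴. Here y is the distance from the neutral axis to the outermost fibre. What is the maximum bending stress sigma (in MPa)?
Model: a beam in bending, so sigma = (M·y) / I.
Convert to SI units:
  M = 66.21 kN·m = 66210 N·m
Substitute:
  sigma = (66210 × 0.1463) / 0.0006491
  sigma = 1.492 × 10⁷ Pa
Convert: sigma = 1.492 × 10⁷ Pa = 14.92 MPa
Final answer: sigma = 14.92 MPa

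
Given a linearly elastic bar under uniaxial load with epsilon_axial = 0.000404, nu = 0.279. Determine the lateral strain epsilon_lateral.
Model: a linearly elastic bar under uniaxial load, so epsilon_lateral = -nu·epsilon_axial.
Substitute:
  epsilon_lateral = -(0.279 × 0.000404)
  epsilon_lateral = -0.0001127
Final answer: epsilon_lateral = -0.0001127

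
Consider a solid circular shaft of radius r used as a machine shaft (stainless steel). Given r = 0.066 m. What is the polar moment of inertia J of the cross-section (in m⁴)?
Model: a solid circular shaft of radius r, so J = (π·r^4) / 2.
Substitute:
  J = (π × 0.066^4) / 2
  J = 2.981 × 10⁻⁵ m⁴
Final answer: J = 2.981 × 10⁻⁵ m⁴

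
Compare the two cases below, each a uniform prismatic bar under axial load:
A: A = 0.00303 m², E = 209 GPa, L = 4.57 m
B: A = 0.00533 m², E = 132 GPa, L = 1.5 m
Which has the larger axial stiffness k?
Model: a uniform prismatic bar under axial load, so k = (A·E) / L (SI units).
  A: k = (0.00303 × (2.09 × 10¹¹)) / 4.57 = 1.386 × 10⁸ N/m = 138.6 MN/m
  B: k = (0.00533 × (1.32 × 10¹¹)) / 1.5 = 4.69 × 10⁸ N/m = 469 MN/m
469 MN/m > 138.6 MN/m, so B is larger.
Final answer: B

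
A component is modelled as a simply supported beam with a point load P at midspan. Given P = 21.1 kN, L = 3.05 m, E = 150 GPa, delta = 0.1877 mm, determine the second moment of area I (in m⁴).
Model: a simply supported beam with a point load P at midspan, so delta = (P·L^3) / (48·E·I).
Solve for I: I = (P·L^3) / (48·delta·E).
Convert to SI units:
  P = 21.1 kN = 21100 N
  E = 150 GPa = 1.5 × 10¹¹ Pa
  delta = 0.1877 mm = 0.0001877 m
Substitute:
  I = (21100 × 3.05^3) / (48 × 0.0001877 × (1.5 × 10¹¹))
  I = 0.000443 m⁴
Final answer: I = 0.000443 m⁴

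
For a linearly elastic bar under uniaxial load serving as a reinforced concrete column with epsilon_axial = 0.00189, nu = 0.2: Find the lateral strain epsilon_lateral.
Model: a linearly elastic bar under uniaxial load, so epsilon_lateral = -nu·epsilon_axial.
Substitute:
  epsilon_lateral = -(0.2 × 0.00189)
  epsilon_lateral = -0.000378
Final answer: epsilon_lateral = -0.000378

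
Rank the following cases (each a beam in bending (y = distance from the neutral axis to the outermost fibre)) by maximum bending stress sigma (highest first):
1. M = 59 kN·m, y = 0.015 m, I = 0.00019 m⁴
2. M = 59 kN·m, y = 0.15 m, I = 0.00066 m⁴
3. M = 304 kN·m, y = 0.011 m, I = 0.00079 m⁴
Model: a beam in bending (y = distance from the neutral axis to the outermost fibre), so sigma = (M·y) / I (SI units).
  Case 1: sigma = (59000 × 0.015) / 0.00019 = 4.658 × 10⁶ Pa = 4.658 MPa
  Case 2: sigma = (59000 × 0.15) / 0.00066 = 1.341 × 10⁷ Pa = 13.41 MPa
  Case 3: sigma = (304000 × 0.011) / 0.00079 = 4.233 × 10⁶ Pa = 4.233 MPa
Ordering: 13.41 MPa (case 2) > 4.658 MPa (case 1) > 4.233 MPa (case 3)
Final answer: 2, 1, 3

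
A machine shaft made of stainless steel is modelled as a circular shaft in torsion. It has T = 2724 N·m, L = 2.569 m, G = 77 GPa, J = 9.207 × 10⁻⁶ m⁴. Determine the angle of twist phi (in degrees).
Model: a circular shaft in torsion, so phi = (T·L) / (G·J).
Convert to SI units:
  G = 77 GPa = 7.7 × 10¹⁰ Pa
Substitute:
  phi = (2724 × 2.569) / ((7.7 × 10¹⁰) × (9.207 × 10⁻⁶))
  phi = 0.009871 rad
Convert to degrees: phi = 0.009871 × 180/π = 0.5656°
Final answer: phi = 0.5656°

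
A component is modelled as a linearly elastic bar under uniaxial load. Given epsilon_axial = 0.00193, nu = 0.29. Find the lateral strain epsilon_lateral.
Model: a linearly elastic bar under uniaxial load, so epsilon_lateral = -nu·epsilon_axial.
Substitute:
  epsilon_lateral = -(0.29 × 0.00193)
  epsilon_lateral = -0.0005597
Final answer: epsilon_lateral = -0.0005597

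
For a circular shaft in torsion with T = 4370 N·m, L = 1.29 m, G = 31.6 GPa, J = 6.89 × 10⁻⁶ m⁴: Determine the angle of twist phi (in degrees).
Model: a circular shaft in torsion, so phi = (T·L) / (G·J).
Convert to SI units:
  G = 31.6 GPa = 3.16 × 10¹⁰ Pa
Substitute:
  phi = (4370 × 1.29) / ((3.16 × 10¹⁰) × (6.89 × 10⁻⁶))
  phi = 0.02589 rad
Convert to degrees: phi = 0.02589 × 180/π = 1.483°
Final answer: phi = 1.483°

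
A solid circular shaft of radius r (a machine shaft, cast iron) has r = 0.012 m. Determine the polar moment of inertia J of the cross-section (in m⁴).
Model: a solid circular shaft of radius r, so J = (π·r^4) / 2.
Substitute:
  J = (π × 0.012^4) / 2
  J = 3.257 × 10⁻⁸ m⁴
Final answer: J = 3.257 × 10⁻⁸ m⁴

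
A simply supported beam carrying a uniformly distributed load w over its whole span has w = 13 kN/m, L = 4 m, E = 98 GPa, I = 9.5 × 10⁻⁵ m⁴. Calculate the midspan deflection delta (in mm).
Model: a simply supported beam carrying a uniformly distributed load w over its whole span, so delta = (5·w·L^4) / (384·E·I).
Convert to SI units:
  w = 13 kN/m = 13000 N/m
  E = 98 GPa = 9.8 × 10¹⁰ Pa
Substitute:
  delta = (5 × 13000 × 4^4) / (384 × (9.8 × 10¹⁰) × (9.5 × 10⁻⁵))
  delta = 0.004654 m
Convert: delta = 0.004654 m = 4.654 mm
Final answer: delta = 4.654 mm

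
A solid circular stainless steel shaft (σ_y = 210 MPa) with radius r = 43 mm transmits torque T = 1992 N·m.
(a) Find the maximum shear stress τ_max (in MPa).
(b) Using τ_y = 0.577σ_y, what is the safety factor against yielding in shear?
(a) For a solid circular shaft, τ_max = T·r/J with J = π·r^4/2, i.e. τ_max = 2·T / (π·r^3). Convert r = 43 mm = 0.043 m.
  τ_max = (2 × 1992) / (π × 0.043^3) = 1.595 × 10⁷ Pa = 15.95 MPa
(b) τ_y = 0.577 × 210 = 121.17 MPa
  SF = τ_y/τ_max = 121.17 / 15.95 = 7.597
Final answer: (a) τ_max = 15.95 MPa, (b) SF = 7.597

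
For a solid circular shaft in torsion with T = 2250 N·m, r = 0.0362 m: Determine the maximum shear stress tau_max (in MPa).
Model: a solid circular shaft in torsion, so tau_max = (2·T) / (π·r^3).
Substitute:
  tau_max = (2 × 2250) / (π × 0.0362^3)
  tau_max = 3.02 × 10⁷ Pa
Convert: tau_max = 3.02 × 10⁷ Pa = 30.2 MPa
Final answer: tau_max = 30.2 MPa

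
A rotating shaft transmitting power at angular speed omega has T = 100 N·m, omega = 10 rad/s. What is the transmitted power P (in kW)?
Model: a rotating shaft transmitting power at angular speed omega, so P = T·omega.
Substitute:
  P = 100 × 10
  P = 1000 W
Convert: P = 1000 W = 1 kW
Final answer: P = 1 kW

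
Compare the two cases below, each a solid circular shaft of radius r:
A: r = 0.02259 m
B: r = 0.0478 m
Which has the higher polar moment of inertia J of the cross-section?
Model: a solid circular shaft of radius r, so J = (π·r^4) / 2 (SI units).
  A: J = (π × 0.02259^4) / 2 = 4.091 × 10⁻⁷ m⁴
  B: J = (π × 0.0478^4) / 2 = 8.2 × 10⁻⁶ m⁴
8.2 × 10⁻⁶ m⁴ > 4.091 × 10⁻⁷ m⁴, so B is larger.
Final answer: B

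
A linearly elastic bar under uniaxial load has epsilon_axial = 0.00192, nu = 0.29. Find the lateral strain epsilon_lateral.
Model: a linearly elastic bar under uniaxial load, so epsilon_lateral = -nu·epsilon_axial.
Substitute:
  epsilon_lateral = -(0.29 × 0.00192)
  epsilon_lateral = -0.0005568
Final answer: epsilon_lateral = -0.0005568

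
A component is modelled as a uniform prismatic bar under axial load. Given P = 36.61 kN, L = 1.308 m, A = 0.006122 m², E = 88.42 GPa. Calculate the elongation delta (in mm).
Model: a uniform prismatic bar under axial load, so delta = (P·L) / (A·E).
Convert to SI units:
  P = 36.61 kN = 36610 N
  E = 88.42 GPa = 8.842 × 10¹⁰ Pa
Substitute:
  delta = (36610 × 1.308) / (0.006122 × (8.842 × 10¹⁰))
  delta = 8.846 × 10⁻⁵ m
Convert: delta = 8.846 × 10⁻⁵ m = 0.08846 mm
Final answer: delta = 0.08846 mm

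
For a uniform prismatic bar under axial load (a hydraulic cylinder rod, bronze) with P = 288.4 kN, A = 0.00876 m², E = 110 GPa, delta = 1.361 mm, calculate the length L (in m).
Model: a uniform prismatic bar under axial load, so delta = (P·L) / (A·E).
Solve for L: L = (delta·A·E) / P.
Convert to SI units:
  P = 288.4 kN = 288400 N
  E = 110 GPa = 1.1 × 10¹¹ Pa
  delta = 1.361 mm = 0.001361 m
Substitute:
  L = (0.001361 × 0.00876 × (1.1 × 10¹¹)) / 288400
  L = 4.547 m
Final answer: L = 4.547 m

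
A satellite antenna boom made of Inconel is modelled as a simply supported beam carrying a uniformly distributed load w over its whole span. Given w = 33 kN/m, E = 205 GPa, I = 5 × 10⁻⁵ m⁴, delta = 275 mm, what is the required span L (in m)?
Model: a simply supported beam carrying a uniformly distributed load w over its whole span, so delta = (5·w·L^4) / (384·E·I).
Solve for L: L = ((384·delta·E·I) / (5·w))^(1/4).
Convert to SI units:
  w = 33 kN/m = 33000 N/m
  E = 205 GPa = 2.05 × 10¹¹ Pa
  delta = 275 mm = 0.275 m
Substitute:
  L = ((384 × 0.275 × (2.05 × 10¹¹) × (5 × 10⁻⁵)) / (5 × 33000))^(1/4)
  L = 9 m
Final answer: L = 9 m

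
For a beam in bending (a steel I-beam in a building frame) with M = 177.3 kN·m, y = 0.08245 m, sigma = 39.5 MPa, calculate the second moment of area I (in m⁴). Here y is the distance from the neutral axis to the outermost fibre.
Model: a beam in bending, so sigma = (M·y) / I.
Solve for I: I = (M·y) / sigma.
Convert to SI units:
  M = 177.3 kN·m = 177300 N·m
  sigma = 39.5 MPa = 3.95 × 10⁷ Pa
Substitute:
  I = (177300 × 0.08245) / (3.95 × 10⁷)
  I = 0.0003701 m⁴
Final answer: I = 0.0003701 m⁴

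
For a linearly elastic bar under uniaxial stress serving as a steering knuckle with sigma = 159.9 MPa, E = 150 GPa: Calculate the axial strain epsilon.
Model: a linearly elastic bar under uniaxial stress, so epsilon = sigma / E.
Convert to SI units:
  sigma = 159.9 MPa = 1.599 × 10⁸ Pa
  E = 150 GPa = 1.5 × 10¹¹ Pa
Substitute:
  epsilon = (1.599 × 10⁸) / (1.5 × 10¹¹)
  epsilon = 0.001066
Final answer: epsilon = 0.001066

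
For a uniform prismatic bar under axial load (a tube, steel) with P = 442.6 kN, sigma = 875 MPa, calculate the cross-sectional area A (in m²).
Model: a uniform prismatic bar under axial load, so sigma = P / A.
Solve for A: A = P / sigma.
Convert to SI units:
  P = 442.6 kN = 442600 N
  sigma = 875 MPa = 8.75 × 10⁸ Pa
Substitute:
  A = 442600 / (8.75 × 10⁸)
  A = 0.0005058 m²
Final answer: A = 0.0005058 m²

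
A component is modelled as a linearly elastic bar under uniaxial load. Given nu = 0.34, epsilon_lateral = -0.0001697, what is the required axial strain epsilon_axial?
Model: a linearly elastic bar under uniaxial load, so epsilon_lateral = -nu·epsilon_axial.
Solve for epsilon_axial: epsilon_axial = -epsilon_lateral / nu.
Substitute:
  epsilon_axial = -(-0.0001697) / 0.34
  epsilon_axial = 0.0004991
Final answer: epsilon_axial = 0.0004991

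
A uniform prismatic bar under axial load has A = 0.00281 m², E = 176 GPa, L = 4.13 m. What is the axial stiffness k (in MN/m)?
Model: a uniform prismatic bar under axial load, so k = (A·E) / L.
Convert to SI units:
  E = 176 GPa = 1.76 × 10¹¹ Pa
Substitute:
  k = (0.00281 × (1.76 × 10¹¹)) / 4.13
  k = 1.197 × 10⁸ N/m
Convert: k = 1.197 × 10⁸ N/m = 119.7 MN/m
Final answer: k = 119.7 MN/m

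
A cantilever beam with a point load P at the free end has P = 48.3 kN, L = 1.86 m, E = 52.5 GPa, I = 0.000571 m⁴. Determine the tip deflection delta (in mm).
Model: a cantilever beam with a point load P at the free end, so delta = (P·L^3) / (3·E·I).
Convert to SI units:
  P = 48.3 kN = 48300 N
  E = 52.5 GPa = 5.25 × 10¹⁰ Pa
Substitute:
  delta = (48300 × 1.86^3) / (3 × (5.25 × 10¹⁰) × 0.000571)
  delta = 0.003456 m
Convert: delta = 0.003456 m = 3.456 mm
Final answer: delta = 3.456 mm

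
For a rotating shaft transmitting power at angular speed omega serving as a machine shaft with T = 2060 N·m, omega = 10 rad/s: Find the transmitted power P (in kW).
Model: a rotating shaft transmitting power at angular speed omega, so P = T·omega.
Substitute:
  P = 2060 × 10
  P = 20600 W
Convert: P = 20600 W = 20.6 kW
Final answer: P = 20.6 kW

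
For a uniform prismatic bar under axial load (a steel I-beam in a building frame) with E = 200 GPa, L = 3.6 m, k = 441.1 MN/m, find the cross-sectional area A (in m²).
Model: a uniform prismatic bar under axial load, so k = (A·E) / L.
Solve for A: A = (k·L) / E.
Convert to SI units:
  E = 200 GPa = 2 × 10¹¹ Pa
  k = 441.1 MN/m = 4.411 × 10⁸ N/m
Substitute:
  A = ((4.411 × 10⁸) × 3.6) / (2 × 10¹¹)
  A = 0.00794 m²
Final answer: A = 0.00794 m²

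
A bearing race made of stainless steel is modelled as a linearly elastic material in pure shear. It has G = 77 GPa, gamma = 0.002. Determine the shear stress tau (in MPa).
Model: a linearly elastic material in pure shear, so tau = G·gamma.
Convert to SI units:
  G = 77 GPa = 7.7 × 10¹⁰ Pa
Substitute:
  tau = (7.7 × 10¹⁰) × 0.002
  tau = 1.54 × 10⁸ Pa
Convert: tau = 1.54 × 10⁸ Pa = 154 MPa
Final answer: tau = 154 MPa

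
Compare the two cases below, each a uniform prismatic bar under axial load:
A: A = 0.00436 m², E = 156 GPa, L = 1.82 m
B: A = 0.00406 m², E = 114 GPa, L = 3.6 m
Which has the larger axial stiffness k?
Model: a uniform prismatic bar under axial load, so k = (A·E) / L (SI units).
  A: k = (0.00436 × (1.56 × 10¹¹)) / 1.82 = 3.737 × 10⁸ N/m = 373.7 MN/m
  B: k = (0.00406 × (1.14 × 10¹¹)) / 3.6 = 1.286 × 10⁸ N/m = 128.6 MN/m
373.7 MN/m > 128.6 MN/m, so A is larger.
Final answer: A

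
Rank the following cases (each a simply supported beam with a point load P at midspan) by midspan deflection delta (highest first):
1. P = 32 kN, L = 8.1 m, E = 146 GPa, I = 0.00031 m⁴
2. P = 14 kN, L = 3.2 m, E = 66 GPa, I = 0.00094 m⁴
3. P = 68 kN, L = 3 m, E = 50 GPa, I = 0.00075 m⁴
Model: a simply supported beam with a point load P at midspan, so delta = (P·L^3) / (48·E·I) (SI units).
  Case 1: delta = (32000 × 8.1^3) / (48 × (1.46 × 10¹¹) × 0.00031) = 0.007828 m = 7.828 mm
  Case 2: delta = (14000 × 3.2^3) / (48 × (6.6 × 10¹⁰) × 0.00094) = 0.0001541 m = 0.1541 mm
  Case 3: delta = (68000 × 3^3) / (48 × (5 × 10¹⁰) × 0.00075) = 0.00102 m = 1.02 mm
Ordering: 7.828 mm (case 1) > 1.02 mm (case 3) > 0.1541 mm (case 2)
Final answer: 1, 3, 2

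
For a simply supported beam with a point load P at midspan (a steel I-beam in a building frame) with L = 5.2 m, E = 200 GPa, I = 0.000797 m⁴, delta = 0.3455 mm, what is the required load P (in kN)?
Model: a simply supported beam with a point load P at midspan, so delta = (P·L^3) / (48·E·I).
Solve for P: P = (48·delta·E·I) / L^3.
Convert to SI units:
  E = 200 GPa = 2 × 10¹¹ Pa
  delta = 0.3455 mm = 0.0003455 m
Substitute:
  P = (48 × 0.0003455 × (2 × 10¹¹) × 0.000797) / 5.2^3
  P = 18800 N
Convert: P = 18800 N = 18.8 kN
Final answer: P = 18.8 kN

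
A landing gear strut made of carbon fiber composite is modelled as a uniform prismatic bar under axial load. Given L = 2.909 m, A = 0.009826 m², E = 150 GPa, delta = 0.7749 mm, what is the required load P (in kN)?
Model: a uniform prismatic bar under axial load, so delta = (P·L) / (A·E).
Solve for P: P = (delta·A·E) / L.
Convert to SI units:
  E = 150 GPa = 1.5 × 10¹¹ Pa
  delta = 0.7749 mm = 0.0007749 m
Substitute:
  P = (0.0007749 × 0.009826 × (1.5 × 10¹¹)) / 2.909
  P = 392600 N
Convert: P = 392600 N = 392.6 kN
Final answer: P = 392.6 kN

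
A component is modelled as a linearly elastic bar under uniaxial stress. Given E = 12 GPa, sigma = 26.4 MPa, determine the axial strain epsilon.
Model: a linearly elastic bar under uniaxial stress, so sigma = E·epsilon.
Solve for epsilon: epsilon = sigma / E.
Convert to SI units:
  E = 12 GPa = 1.2 × 10¹⁰ Pa
  sigma = 26.4 MPa = 2.64 × 10⁷ Pa
Substitute:
  epsilon = (2.64 × 10⁷) / (1.2 × 10¹⁰)
  epsilon = 0.0022
Final answer: epsilon = 0.0022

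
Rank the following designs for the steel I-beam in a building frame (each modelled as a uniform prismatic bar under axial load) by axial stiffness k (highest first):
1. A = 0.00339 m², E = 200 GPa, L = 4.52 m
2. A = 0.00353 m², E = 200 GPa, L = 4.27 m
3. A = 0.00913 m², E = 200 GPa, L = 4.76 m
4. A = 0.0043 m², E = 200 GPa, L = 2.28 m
Model: a uniform prismatic bar under axial load, so k = (A·E) / L (SI units).
  Case 1: k = (0.00339 × (2 × 10¹¹)) / 4.52 = 1.5 × 10⁸ N/m = 150 MN/m
  Case 2: k = (0.00353 × (2 × 10¹¹)) / 4.27 = 1.653 × 10⁸ N/m = 165.3 MN/m
  Case 3: k = (0.00913 × (2 × 10¹¹)) / 4.76 = 3.836 × 10⁸ N/m = 383.6 MN/m
  Case 4: k = (0.0043 × (2 × 10¹¹)) / 2.28 = 3.772 × 10⁸ N/m = 377.2 MN/m
Ordering: 383.6 MN/m (case 3) > 377.2 MN/m (case 4) > 165.3 MN/m (case 2) > 150 MN/m (case 1)
Final answer: 3, 4, 2, 1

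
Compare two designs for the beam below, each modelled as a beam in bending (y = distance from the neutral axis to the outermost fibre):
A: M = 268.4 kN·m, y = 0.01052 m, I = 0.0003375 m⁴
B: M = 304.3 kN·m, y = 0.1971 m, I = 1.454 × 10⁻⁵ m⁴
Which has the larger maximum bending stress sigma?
Model: a beam in bending (y = distance from the neutral axis to the outermost fibre), so sigma = (M·y) / I (SI units).
  A: sigma = (268400 × 0.01052) / 0.0003375 = 8.366 × 10⁶ Pa = 8.366 MPa
  B: sigma = (304300 × 0.1971) / (1.454 × 10⁻⁵) = 4.125 × 10⁹ Pa = 4125 MPa
4125 MPa > 8.366 MPa, so B is larger.
Final answer: B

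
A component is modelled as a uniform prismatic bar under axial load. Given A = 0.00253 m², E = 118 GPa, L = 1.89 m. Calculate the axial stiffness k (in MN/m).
Model: a uniform prismatic bar under axial load, so k = (A·E) / L.
Convert to SI units:
  E = 118 GPa = 1.18 × 10¹¹ Pa
Substitute:
  k = (0.00253 × (1.18 × 10¹¹)) / 1.89
  k = 1.58 × 10⁸ N/m
Convert: k = 1.58 × 10⁸ N/m = 158 MN/m
Final answer: k = 158 MN/m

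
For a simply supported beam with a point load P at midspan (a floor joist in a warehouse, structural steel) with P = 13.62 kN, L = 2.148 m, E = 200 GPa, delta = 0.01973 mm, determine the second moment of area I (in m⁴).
Model: a simply supported beam with a point load P at midspan, so delta = (P·L^3) / (48·E·I).
Solve for I: I = (P·L^3) / (48·delta·E).
Convert to SI units:
  P = 13.62 kN = 13620 N
  E = 200 GPa = 2 × 10¹¹ Pa
  delta = 0.01973 mm = 1.973 × 10⁻⁵ m
Substitute:
  I = (13620 × 2.148^3) / (48 × (1.973 × 10⁻⁵) × (2 × 10¹¹))
  I = 0.0007127 m⁴
Final answer: I = 0.0007127 m⁴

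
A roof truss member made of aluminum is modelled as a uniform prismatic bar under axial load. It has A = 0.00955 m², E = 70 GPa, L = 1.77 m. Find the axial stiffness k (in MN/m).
Model: a uniform prismatic bar under axial load, so k = (A·E) / L.
Convert to SI units:
  E = 70 GPa = 7 × 10¹⁰ Pa
Substitute:
  k = (0.00955 × (7 × 10¹⁰)) / 1.77
  k = 3.777 × 10⁸ N/m
Convert: k = 3.777 × 10⁸ N/m = 377.7 MN/m
Final answer: k = 377.7 MN/m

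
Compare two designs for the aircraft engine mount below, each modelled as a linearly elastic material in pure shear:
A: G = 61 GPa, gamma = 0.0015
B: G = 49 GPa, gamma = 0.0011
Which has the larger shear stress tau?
Model: a linearly elastic material in pure shear, so tau = G·gamma (SI units).
  A: tau = (6.1 × 10¹⁰) × 0.0015 = 9.15 × 10⁷ Pa = 91.5 MPa
  B: tau = (4.9 × 10¹⁰) × 0.0011 = 5.39 × 10⁷ Pa = 53.9 MPa
91.5 MPa > 53.9 MPa, so A is larger.
Final answer: A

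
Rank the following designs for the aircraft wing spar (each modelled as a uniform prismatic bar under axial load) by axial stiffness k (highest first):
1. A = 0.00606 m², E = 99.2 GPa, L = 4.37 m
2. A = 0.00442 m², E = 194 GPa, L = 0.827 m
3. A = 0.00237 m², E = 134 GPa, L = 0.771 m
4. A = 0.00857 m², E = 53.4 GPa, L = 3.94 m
Model: a uniform prismatic bar under axial load, so k = (A·E) / L (SI units).
  Case 1: k = (0.00606 × (9.92 × 10¹⁰)) / 4.37 = 1.376 × 10⁸ N/m = 137.6 MN/m
  Case 2: k = (0.00442 × (1.94 × 10¹¹)) / 0.827 = 1.037 × 10⁹ N/m = 1037 MN/m
  Case 3: k = (0.00237 × (1.34 × 10¹¹)) / 0.771 = 4.119 × 10⁸ N/m = 411.9 MN/m
  Case 4: k = (0.00857 × (5.34 × 10¹⁰)) / 3.94 = 1.162 × 10⁸ N/m = 116.2 MN/m
Ordering: 1037 MN/m (case 2) > 411.9 MN/m (case 3) > 137.6 MN/m (case 1) > 116.2 MN/m (case 4)
Final answer: 2, 3, 1, 4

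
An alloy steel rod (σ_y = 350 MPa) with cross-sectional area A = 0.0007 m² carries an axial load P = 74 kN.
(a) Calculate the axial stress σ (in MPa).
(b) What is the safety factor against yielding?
(a) Axial stress σ = P/A. Convert P = 74 kN = 74000 N.
  σ = 74000 / 0.0007 = 1.057 × 10⁸ Pa = 105.7 MPa
(b) Safety factor SF = σ_y/σ = 350 / 105.7 = 3.311
Final answer: (a) σ = 105.7 MPa, (b) SF = 3.311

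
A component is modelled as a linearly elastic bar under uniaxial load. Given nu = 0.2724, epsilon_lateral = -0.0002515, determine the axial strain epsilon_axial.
Model: a linearly elastic bar under uniaxial load, so epsilon_lateral = -nu·epsilon_axial.
Solve for epsilon_axial: epsilon_axial = -epsilon_lateral / nu.
Substitute:
  epsilon_axial = -(-0.0002515) / 0.2724
  epsilon_axial = 0.0009233
Final answer: epsilon_axial = 0.0009233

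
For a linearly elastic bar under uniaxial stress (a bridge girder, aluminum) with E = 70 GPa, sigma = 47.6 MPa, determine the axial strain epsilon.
Model: a linearly elastic bar under uniaxial stress, so sigma = E·epsilon.
Solve for epsilon: epsilon = sigma / E.
Convert to SI units:
  E = 70 GPa = 7 × 10¹⁰ Pa
  sigma = 47.6 MPa = 4.76 × 10⁷ Pa
Substitute:
  epsilon = (4.76 × 10⁷) / (7 × 10¹⁰)
  epsilon = 0.00068
Final answer: epsilon = 0.00068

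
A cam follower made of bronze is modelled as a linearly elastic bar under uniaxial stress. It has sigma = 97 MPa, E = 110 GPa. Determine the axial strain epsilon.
Model: a linearly elastic bar under uniaxial stress, so epsilon = sigma / E.
Convert to SI units:
  sigma = 97 MPa = 9.7 × 10⁷ Pa
  E = 110 GPa = 1.1 × 10¹¹ Pa
Substitute:
  epsilon = (9.7 × 10⁷) / (1.1 × 10¹¹)
  epsilon = 0.0008818
Final answer: epsilon = 0.0008818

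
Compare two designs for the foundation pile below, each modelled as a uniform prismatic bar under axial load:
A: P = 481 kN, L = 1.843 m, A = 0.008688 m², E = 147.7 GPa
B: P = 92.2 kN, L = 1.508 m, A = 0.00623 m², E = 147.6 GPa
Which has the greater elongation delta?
Model: a uniform prismatic bar under axial load, so delta = (P·L) / (A·E) (SI units).
  A: delta = (481000 × 1.843) / (0.008688 × (1.477 × 10¹¹)) = 0.0006908 m = 0.6908 mm
  B: delta = (92200 × 1.508) / (0.00623 × (1.476 × 10¹¹)) = 0.0001512 m = 0.1512 mm
0.6908 mm > 0.1512 mm, so A is larger.
Final answer: A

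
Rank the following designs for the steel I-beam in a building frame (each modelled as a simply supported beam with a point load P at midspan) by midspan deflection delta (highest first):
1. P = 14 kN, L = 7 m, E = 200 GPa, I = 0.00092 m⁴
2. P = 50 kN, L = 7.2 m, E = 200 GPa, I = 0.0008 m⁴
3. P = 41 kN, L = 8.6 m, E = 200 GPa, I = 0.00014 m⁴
Model: a simply supported beam with a point load P at midspan, so delta = (P·L^3) / (48·E·I) (SI units).
  Case 1: delta = (14000 × 7^3) / (48 × (2 × 10¹¹) × 0.00092) = 0.0005437 m = 0.5437 mm
  Case 2: delta = (50000 × 7.2^3) / (48 × (2 × 10¹¹) × 0.0008) = 0.00243 m = 2.43 mm
  Case 3: delta = (41000 × 8.6^3) / (48 × (2 × 10¹¹) × 0.00014) = 0.0194 m = 19.4 mm
Ordering: 19.4 mm (case 3) > 2.43 mm (case 2) > 0.5437 mm (case 1)
Final answer: 3, 2, 1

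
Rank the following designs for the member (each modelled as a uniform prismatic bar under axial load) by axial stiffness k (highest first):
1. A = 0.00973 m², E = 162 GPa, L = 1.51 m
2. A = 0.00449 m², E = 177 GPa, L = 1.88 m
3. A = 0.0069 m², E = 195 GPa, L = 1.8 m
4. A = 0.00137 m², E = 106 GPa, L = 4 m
Model: a uniform prismatic bar under axial load, so k = (A·E) / L (SI units).
  Case 1: k = (0.00973 × (1.62 × 10¹¹)) / 1.51 = 1.044 × 10⁹ N/m = 1044 MN/m
  Case 2: k = (0.00449 × (1.77 × 10¹¹)) / 1.88 = 4.227 × 10⁸ N/m = 422.7 MN/m
  Case 3: k = (0.0069 × (1.95 × 10¹¹)) / 1.8 = 7.475 × 10⁸ N/m = 747.5 MN/m
  Case 4: k = (0.00137 × (1.06 × 10¹¹)) / 4 = 3.63 × 10⁷ N/m = 36.3 MN/m
Ordering: 1044 MN/m (case 1) > 747.5 MN/m (case 3) > 422.7 MN/m (case 2) > 36.3 MN/m (case 4)
Final answer: 1, 3, 2, 4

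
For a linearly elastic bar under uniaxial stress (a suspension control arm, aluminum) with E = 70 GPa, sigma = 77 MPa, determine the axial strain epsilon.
Model: a linearly elastic bar under uniaxial stress, so sigma = E·epsilon.
Solve for epsilon: epsilon = sigma / E.
Convert to SI units:
  E = 70 GPa = 7 × 10¹⁰ Pa
  sigma = 77 MPa = 7.7 × 10⁷ Pa
Substitute:
  epsilon = (7.7 × 10⁷) / (7 × 10¹⁰)
  epsilon = 0.0011
Final answer: epsilon = 0.0011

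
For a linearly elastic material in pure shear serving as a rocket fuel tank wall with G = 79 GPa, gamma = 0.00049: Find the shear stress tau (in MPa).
Model: a linearly elastic material in pure shear, so tau = G·gamma.
Convert to SI units:
  G = 79 GPa = 7.9 × 10¹⁰ Pa
Substitute:
  tau = (7.9 × 10¹⁰) × 0.00049
  tau = 3.871 × 10⁷ Pa
Convert: tau = 3.871 × 10⁷ Pa = 38.71 MPa
Final answer: tau = 38.71 MPa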